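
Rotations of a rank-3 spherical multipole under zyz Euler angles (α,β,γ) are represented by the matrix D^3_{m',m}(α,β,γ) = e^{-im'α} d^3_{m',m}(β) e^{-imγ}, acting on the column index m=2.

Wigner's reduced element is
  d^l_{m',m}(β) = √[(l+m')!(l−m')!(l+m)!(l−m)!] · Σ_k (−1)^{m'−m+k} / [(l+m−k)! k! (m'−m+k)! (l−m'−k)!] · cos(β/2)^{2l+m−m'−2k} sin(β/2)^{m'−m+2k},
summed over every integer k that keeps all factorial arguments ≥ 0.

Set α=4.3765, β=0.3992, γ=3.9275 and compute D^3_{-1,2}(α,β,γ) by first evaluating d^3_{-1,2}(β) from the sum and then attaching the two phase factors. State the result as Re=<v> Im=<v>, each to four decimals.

First d^3_{-1,2}(β=0.3992), then the phase factors e^{-i(-1)α} and e^{-i(2)γ}:
c=cos(0.3992/2)=0.980146, s=sin(0.3992/2)=0.198277; N=√[2·24·120·1]=75.894664
Admissible k: 3..4 (factorial args all ≥0)
  k=3: (−1)^0·75.8947/(12)·0.9801^3·0.1983^3 = +0.046422
  k=4: (−1)^1·75.8947/(24)·0.9801^1·0.1983^5 = -0.000950
d^3_{-1,2}(0.3992) = +0.046422 -0.000950 = +0.045472
Phases: e^{-i·(-1)·4.3765}=-0.329609-0.944118i, e^{-i·(2)·3.9275}=-0.001018-0.999999i ⇒ D=-0.042916+0.015032i

Re=-0.0429 Im=0.0150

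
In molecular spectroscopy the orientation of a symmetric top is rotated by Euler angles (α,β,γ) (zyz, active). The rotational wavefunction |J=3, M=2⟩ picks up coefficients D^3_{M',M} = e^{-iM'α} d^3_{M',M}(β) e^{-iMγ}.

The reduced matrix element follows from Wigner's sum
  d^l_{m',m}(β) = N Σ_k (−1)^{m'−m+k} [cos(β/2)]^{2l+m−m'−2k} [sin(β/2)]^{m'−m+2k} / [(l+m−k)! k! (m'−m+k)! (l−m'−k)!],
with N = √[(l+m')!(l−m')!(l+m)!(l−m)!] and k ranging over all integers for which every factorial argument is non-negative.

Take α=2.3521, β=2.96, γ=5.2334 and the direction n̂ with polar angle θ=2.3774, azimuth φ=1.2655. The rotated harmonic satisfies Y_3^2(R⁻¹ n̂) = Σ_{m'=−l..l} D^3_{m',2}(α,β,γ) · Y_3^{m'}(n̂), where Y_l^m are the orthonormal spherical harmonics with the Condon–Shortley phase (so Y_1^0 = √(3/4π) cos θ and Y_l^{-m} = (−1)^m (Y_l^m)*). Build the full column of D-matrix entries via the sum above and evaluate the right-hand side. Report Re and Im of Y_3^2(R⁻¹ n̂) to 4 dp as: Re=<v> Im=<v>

Re=-0.0200 Im=-0.3211

Need the full column D^3_{m',2} for m'=−3..3 at α=2.3521, β=2.96, γ=5.2334.
cos(β/2)=0.090672, sin(β/2)=0.995881
d^3_{-3,2}: single k=5 term ⇒ +0.217562;  D = -0.209744+0.057802i
d^3_{-2,2}: k∈[4..5] ⇒ +0.040434 -0.975538 = -0.935105;  D = -0.811230-0.465110i
d^3_{-1,2}: k∈[3..4] ⇒ +0.004657 -0.280872 = -0.276215;  D = +0.071201+0.266881i
d^3_{0,2}: k∈[2..3] ⇒ +0.000367 -0.044293 = -0.043926;  D = +0.022159-0.037927i
d^3_{1,2}: k∈[1..2] ⇒ +0.000019 -0.004657 = -0.004637;  D = -0.004490+0.001159i
d^3_{2,2}: k∈[0..1] ⇒ +0.000001 -0.000335 = -0.000335;  D = +0.000288+0.000171i
d^3_{3,2}: single k=0 term ⇒ -0.000015;  D = -0.000004-0.000015i
Y_3^{m'}(θ=2.3774,φ=1.2655) and Σ D·Y over m':
  (-0.2097+0.0578i)·(-0.1096+0.0842i)  (-0.8112-0.4651i)·(+0.2894+0.2025i)  (+0.0712+0.2669i)·(+0.1079-0.3425i)  (+0.0222-0.0379i)·(+0.1061+0.0000i)  (-0.0045+0.0012i)·(-0.1079-0.3425i)  (+0.0003+0.0002i)·(+0.2894-0.2025i)  (-0.0000-0.0000i)·(+0.1096+0.0842i)
Y_3^2(R⁻¹ n̂) = -0.020009-0.321128i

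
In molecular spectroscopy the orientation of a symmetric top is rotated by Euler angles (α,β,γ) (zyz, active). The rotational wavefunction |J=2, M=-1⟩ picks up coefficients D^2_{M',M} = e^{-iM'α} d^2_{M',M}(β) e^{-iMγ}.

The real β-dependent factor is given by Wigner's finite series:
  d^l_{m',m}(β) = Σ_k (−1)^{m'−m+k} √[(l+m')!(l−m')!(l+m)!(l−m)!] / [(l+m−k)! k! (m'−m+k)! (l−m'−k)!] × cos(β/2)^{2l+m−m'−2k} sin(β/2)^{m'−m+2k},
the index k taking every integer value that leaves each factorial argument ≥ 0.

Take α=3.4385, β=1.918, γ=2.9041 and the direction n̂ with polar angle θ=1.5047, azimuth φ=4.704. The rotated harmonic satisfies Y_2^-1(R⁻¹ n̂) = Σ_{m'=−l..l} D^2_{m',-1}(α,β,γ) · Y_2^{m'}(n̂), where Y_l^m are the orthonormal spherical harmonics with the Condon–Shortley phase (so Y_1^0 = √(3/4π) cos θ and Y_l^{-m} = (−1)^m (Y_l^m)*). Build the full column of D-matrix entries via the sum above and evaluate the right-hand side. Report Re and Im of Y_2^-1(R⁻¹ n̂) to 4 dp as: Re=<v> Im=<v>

Re=0.0769 Im=0.1777

Need the full column D^2_{m',-1} for m'=−2..2 at α=3.4385, β=1.918, γ=2.9041.
cos(β/2)=0.574339, sin(β/2)=0.818618
d^2_{-2,-1}: single k=1 term ⇒ +0.310181;  D = -0.290698-0.108200i
d^2_{-1,-1}: k∈[0..1] ⇒ +0.108811 -0.663162 = -0.554351;  D = -0.553373-0.032917i
d^2_{0,-1}: k∈[0..1] ⇒ -0.379893 +0.771769 = +0.391876;  D = -0.380876+0.092195i
d^2_{1,-1}: k∈[0..1] ⇒ +0.663162 -0.449081 = +0.214082;  D = +0.184233-0.109037i
d^2_{2,-1}: single k=0 term ⇒ -0.630146;  D = +0.424662-0.465560i
Y_2^{m'}(θ=1.5047,φ=4.704) and Σ D·Y over m':
  (-0.2907-0.1082i)·(-0.3845-0.0065i)  (-0.5534-0.0329i)·(-0.0004+0.0509i)  (-0.3809+0.0922i)·(-0.3113+0.0000i)  (+0.1842-0.1090i)·(+0.0004+0.0509i)  (+0.4247-0.4656i)·(-0.3845+0.0065i)
Y_2^-1(R⁻¹ n̂) = +0.076887+0.177724i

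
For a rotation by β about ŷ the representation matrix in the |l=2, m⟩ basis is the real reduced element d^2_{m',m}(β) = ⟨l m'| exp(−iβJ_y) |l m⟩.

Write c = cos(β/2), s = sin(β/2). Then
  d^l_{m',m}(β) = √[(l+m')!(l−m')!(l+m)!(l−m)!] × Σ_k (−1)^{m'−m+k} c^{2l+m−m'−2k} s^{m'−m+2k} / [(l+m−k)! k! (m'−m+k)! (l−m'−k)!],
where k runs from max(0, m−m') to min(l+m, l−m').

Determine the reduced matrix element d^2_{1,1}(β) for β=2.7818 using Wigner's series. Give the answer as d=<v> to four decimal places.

d=-0.0919

d^2_{1,1}(β=2.7818) via Wigner's sum:
With c≡cos(β/2)=0.178928 and s≡sin(β/2)=0.983862, N=[6·1·6·1]^{1/2}=6.000000
k: max(0,(1)−(1))=0 … min(2+(1),2−(1))=1
  k=0: (−1)^0·6.0000/(6)·0.1789^4·0.9839^0 = +0.001025
  k=1: (−1)^1·6.0000/(2)·0.1789^2·0.9839^2 = -0.092970
d^2_{1,1}(2.7818) = +0.001025 -0.092970 = -0.091945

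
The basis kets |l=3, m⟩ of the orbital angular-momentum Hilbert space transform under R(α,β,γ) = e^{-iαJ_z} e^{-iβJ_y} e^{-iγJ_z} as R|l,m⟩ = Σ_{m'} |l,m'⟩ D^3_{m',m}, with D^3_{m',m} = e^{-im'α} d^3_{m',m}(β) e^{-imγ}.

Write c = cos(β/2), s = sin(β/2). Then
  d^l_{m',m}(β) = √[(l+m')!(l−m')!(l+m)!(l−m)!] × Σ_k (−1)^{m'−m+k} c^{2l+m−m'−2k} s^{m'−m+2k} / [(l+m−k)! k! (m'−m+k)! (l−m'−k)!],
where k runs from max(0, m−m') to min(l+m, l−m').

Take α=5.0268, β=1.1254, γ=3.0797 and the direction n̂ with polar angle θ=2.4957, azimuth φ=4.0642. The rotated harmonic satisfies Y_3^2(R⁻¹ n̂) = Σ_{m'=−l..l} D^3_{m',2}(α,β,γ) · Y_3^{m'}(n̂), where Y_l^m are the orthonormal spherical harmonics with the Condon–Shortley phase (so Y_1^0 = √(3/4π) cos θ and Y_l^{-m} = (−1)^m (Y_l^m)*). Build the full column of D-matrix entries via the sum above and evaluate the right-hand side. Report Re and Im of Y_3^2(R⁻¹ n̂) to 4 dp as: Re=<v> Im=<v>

Re=-0.0211 Im=0.0271

Need the full column D^3_{m',2} for m'=−3..3 at α=5.0268, β=1.1254, γ=3.0797.
cos(β/2)=0.845818, sin(β/2)=0.533472
d^3_{-3,2}: single k=5 term ⇒ +0.089518;  D = -0.078397+0.043214i
d^3_{-2,2}: k∈[4..5] ⇒ +0.289714 -0.023050 = +0.266664;  D = -0.194641-0.182277i
d^3_{-1,2}: k∈[3..4] ⇒ +0.581025 -0.115567 = +0.465458;  D = +0.197497-0.421481i
d^3_{0,2}: k∈[2..3] ⇒ +0.797794 -0.317366 = +0.480428;  D = +0.476752+0.059318i
d^3_{1,2}: k∈[1..2] ⇒ +0.730291 -0.581025 = +0.149265;  D = +0.028282+0.146561i
d^3_{2,2}: k∈[0..1] ⇒ +0.366152 -0.728283 = -0.362132;  D = +0.316922-0.175214i
d^3_{3,2}: single k=0 term ⇒ -0.565681;  D = +0.413382+0.386148i
Y_3^{m'}(θ=2.4957,φ=4.0642) and Σ D·Y over m':
  (-0.0784+0.0432i)·(+0.0847+0.0332i)  (-0.1946-0.1823i)·(+0.0801+0.2846i)  (+0.1975-0.4215i)·(-0.2570+0.3394i)  (+0.4768+0.0593i)·(-0.0562+0.0000i)  (+0.0283+0.1466i)·(+0.2570+0.3394i)  (+0.3169-0.1752i)·(+0.0801-0.2846i)  (+0.4134+0.3861i)·(-0.0847+0.0332i)
Y_3^2(R⁻¹ n̂) = -0.021085+0.027133i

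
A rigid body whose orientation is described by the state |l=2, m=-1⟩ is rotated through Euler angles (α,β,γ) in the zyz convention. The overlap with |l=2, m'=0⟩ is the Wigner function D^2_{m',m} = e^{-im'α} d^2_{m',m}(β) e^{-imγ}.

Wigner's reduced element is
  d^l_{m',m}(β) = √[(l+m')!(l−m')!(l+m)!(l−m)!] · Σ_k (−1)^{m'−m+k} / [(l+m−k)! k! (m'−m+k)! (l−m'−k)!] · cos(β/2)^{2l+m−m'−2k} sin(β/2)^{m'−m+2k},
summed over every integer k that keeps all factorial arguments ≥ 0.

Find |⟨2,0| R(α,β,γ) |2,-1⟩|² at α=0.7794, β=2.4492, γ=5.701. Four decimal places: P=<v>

P=0.3622

First d^2_{0,-1}(β=2.4492), then the phase factors e^{-i(0)α} and e^{-i(-1)γ}:
c=cos(2.4492/2)=0.339322, s=sin(2.4492/2)=0.940670; N=√[2·2·1·6]=4.898979
The bounds max(0,m−m')=0 and min(l+m,l−m')=1 give 2 terms
  k=0: (−1)^1·4.8990/(2)·0.3393^3·0.9407^1 = -0.090022
  k=1: (−1)^2·4.8990/(2)·0.3393^1·0.9407^3 = +0.691831
d^2_{0,-1}(2.4492) = -0.090022 +0.691831 = +0.601809
|D^2_{0,-1}|² = |d^2_{0,-1}(β)|² = (+0.601809)² = 0.362174 (the z-rotation phases have unit modulus)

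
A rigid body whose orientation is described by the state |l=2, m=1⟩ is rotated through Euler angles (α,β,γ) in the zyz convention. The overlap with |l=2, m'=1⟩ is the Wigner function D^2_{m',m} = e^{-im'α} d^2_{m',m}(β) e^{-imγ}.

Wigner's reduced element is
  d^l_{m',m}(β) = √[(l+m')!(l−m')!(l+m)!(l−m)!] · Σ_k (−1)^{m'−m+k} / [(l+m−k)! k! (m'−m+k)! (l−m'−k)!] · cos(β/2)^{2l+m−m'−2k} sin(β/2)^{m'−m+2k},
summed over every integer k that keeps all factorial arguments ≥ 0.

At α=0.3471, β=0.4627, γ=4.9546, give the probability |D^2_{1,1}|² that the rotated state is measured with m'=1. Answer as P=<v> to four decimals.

P=0.5598

First d^2_{1,1}(β=0.4627), then the phase factors e^{-i(1)α} and e^{-i(1)γ}:
c=cos(0.4627/2)=0.973358, s=sin(0.4627/2)=0.229292; N=√[6·1·6·1]=6.000000
k∈{0,1} keeps every argument non-negative
  k=0: (−1)^0·6.0000/(6)·0.9734^4·0.2293^0 = +0.897615
  k=1: (−1)^1·6.0000/(2)·0.9734^2·0.2293^2 = -0.149432
d^2_{1,1}(0.4627) = +0.897615 -0.149432 = +0.748183
|D^2_{1,1}|² = |d^2_{1,1}(β)|² = (+0.748183)² = 0.559778 (the z-rotation phases have unit modulus)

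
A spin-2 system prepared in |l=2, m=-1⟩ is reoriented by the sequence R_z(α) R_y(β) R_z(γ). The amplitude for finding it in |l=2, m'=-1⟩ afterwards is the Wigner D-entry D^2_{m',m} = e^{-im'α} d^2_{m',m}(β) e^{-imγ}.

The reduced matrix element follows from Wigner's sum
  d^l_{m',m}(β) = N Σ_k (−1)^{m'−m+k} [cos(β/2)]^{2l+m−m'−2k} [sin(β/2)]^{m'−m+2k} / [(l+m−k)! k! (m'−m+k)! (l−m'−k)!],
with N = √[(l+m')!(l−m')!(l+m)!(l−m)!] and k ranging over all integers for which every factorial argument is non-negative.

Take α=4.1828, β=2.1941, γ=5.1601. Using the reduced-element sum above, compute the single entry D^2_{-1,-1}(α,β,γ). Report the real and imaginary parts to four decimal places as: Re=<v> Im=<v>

D^2_{-1,-1}(4.1828,2.1941,5.1601) = e^{-i·-1·4.1828}·d^2_{-1,-1}(2.1941)·e^{-i·-1·5.1601}. Compute d first:
With c≡cos(β/2)=0.456223 and s≡sin(β/2)=0.889865, N=[1·6·1·6]^{1/2}=6.000000
k: max(0,(-1)−(-1))=0 … min(2+(-1),2−(-1))=1
  k=0: (−1)^0·6.0000/(6)·0.4562^4·0.8899^0 = +0.043322
  k=1: (−1)^1·6.0000/(2)·0.4562^2·0.8899^2 = -0.494453
d^2_{-1,-1}(2.1941) = +0.043322 -0.494453 = -0.451130
D = (-0.505179-0.863015i)·(-0.451130)·(+0.432903-0.901440i) = +0.449619-0.036896i

Re=0.4496 Im=-0.0369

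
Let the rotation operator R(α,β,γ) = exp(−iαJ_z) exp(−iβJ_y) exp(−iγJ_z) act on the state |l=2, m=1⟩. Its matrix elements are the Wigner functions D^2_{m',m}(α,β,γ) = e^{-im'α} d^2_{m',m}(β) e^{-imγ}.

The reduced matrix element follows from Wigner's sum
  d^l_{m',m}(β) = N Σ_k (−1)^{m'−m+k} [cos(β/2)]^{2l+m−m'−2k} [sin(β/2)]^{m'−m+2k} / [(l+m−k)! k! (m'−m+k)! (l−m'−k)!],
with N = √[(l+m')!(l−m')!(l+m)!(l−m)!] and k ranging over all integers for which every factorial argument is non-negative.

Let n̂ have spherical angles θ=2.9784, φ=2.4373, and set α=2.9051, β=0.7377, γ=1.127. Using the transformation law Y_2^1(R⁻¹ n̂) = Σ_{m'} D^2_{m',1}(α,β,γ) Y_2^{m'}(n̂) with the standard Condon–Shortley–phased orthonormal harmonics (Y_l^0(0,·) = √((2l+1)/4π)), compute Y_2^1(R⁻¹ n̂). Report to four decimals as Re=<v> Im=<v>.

Need the full column D^2_{m',1} for m'=−2..2 at α=2.9051, β=0.7377, γ=1.127.
cos(β/2)=0.932743, sin(β/2)=0.360543
d^2_{-2,1}: single k=3 term ⇒ +0.087431;  D = -0.002552-0.087393i
d^2_{-1,1}: k∈[2..3] ⇒ +0.339281 -0.016898 = +0.322383;  D = -0.066354+0.315480i
d^2_{0,1}: k∈[1..2] ⇒ +0.716668 -0.107080 = +0.609588;  D = +0.261740-0.550536i
d^2_{1,1}: k∈[0..1] ⇒ +0.756915 -0.339281 = +0.417635;  D = -0.262700+0.324665i
d^2_{2,1}: single k=0 term ⇒ -0.585157;  D = -0.464409+0.355996i
Y_2^{m'}(θ=2.9784,φ=2.4373) and Σ D·Y over m':
  (-0.0026-0.0874i)·(+0.0016+0.0101i)  (-0.0664+0.3155i)·(+0.0944+0.0802i)  (+0.2617-0.5505i)·(+0.6058+0.0000i)  (-0.2627+0.3247i)·(-0.0944+0.0802i)  (-0.4644+0.3560i)·(+0.0016-0.0101i)
Y_2^1(R⁻¹ n̂) = +0.129454-0.355683i

Re=0.1295 Im=-0.3557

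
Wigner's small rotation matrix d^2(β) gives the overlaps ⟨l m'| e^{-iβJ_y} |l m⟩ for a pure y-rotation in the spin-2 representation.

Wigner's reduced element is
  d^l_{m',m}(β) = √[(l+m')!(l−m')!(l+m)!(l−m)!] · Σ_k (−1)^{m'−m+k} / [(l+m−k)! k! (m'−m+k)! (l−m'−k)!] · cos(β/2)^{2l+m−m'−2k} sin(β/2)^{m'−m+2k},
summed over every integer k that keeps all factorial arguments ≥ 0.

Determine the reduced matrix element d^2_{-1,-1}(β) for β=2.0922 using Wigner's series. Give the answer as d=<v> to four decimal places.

d^2_{-1,-1}(β=2.0922) via Wigner's sum:
With c≡cos(β/2)=0.500950 and s≡sin(β/2)=0.865476, N=[1·6·1·6]^{1/2}=6.000000
k: max(0,(-1)−(-1))=0 … min(2+(-1),2−(-1))=1
  k=0: (−1)^0·6.0000/(6)·0.5010^4·0.8655^0 = +0.062976
  k=1: (−1)^1·6.0000/(2)·0.5010^2·0.8655^2 = -0.563924
d^2_{-1,-1}(2.0922) = +0.062976 -0.563924 = -0.500947

d=-0.5009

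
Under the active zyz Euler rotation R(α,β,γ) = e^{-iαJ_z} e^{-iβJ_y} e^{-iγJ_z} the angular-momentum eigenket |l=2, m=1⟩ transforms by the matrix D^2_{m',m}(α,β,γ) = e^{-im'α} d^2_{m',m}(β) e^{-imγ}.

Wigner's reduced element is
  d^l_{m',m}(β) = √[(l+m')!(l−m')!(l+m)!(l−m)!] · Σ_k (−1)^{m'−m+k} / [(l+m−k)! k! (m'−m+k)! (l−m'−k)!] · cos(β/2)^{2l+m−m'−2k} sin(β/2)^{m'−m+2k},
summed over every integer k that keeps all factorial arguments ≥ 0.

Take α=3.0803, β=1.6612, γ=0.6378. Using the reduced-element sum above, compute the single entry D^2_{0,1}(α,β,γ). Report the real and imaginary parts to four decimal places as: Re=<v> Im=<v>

Re=-0.0885 Im=0.0656

First d^2_{0,1}(β=1.6612), then the phase factors e^{-i(0)α} and e^{-i(1)γ}:
c=cos(1.6612/2)=0.674433, s=sin(1.6612/2)=0.738336; N=√[2·2·6·1]=4.898979
k∈{1,2} keeps every argument non-negative
  k=1: (−1)^0·4.8990/(2)·0.6744^3·0.7383^1 = +0.554812
  k=2: (−1)^1·4.8990/(2)·0.6744^1·0.7383^3 = -0.664931
d^2_{0,1}(1.6612) = +0.554812 -0.664931 = -0.110119
Attach z-rotation phases: D = e^{-i(0)(3.0803)}·(-0.110119)·e^{-i(1)(0.6378)} = -0.088471+0.065568i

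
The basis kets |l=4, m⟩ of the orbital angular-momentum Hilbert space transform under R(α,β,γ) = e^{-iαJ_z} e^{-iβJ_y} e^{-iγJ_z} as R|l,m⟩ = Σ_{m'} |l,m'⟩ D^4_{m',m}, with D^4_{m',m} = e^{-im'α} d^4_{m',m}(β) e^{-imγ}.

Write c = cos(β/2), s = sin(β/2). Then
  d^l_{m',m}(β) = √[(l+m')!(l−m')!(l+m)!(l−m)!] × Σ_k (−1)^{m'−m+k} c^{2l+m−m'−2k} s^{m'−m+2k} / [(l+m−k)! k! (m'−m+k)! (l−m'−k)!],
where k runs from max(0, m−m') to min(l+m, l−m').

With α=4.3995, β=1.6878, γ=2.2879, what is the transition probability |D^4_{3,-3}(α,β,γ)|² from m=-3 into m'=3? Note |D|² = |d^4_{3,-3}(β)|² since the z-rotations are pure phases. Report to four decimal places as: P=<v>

P=0.1945

First d^4_{3,-3}(β=1.6878), then the phase factors e^{-i(3)α} and e^{-i(-3)γ}:
Half-angle: c=0.664554, s=0.747241. N=√(5040·1·1·5040)=5040.000000
The bounds max(0,m−m')=0 and min(l+m,l−m')=1 give 2 terms
  k=0: (−1)^6·5040.0000/(720)·0.6646^2·0.7472^6 = +0.538172
  k=1: (−1)^7·5040.0000/(5040)·0.6646^0·0.7472^8 = -0.097204
d^4_{3,-3}(1.6878) = +0.538172 -0.097204 = +0.440968
|D^4_{3,-3}|² = |d^4_{3,-3}(β)|² = (+0.440968)² = 0.194453 (the z-rotation phases have unit modulus)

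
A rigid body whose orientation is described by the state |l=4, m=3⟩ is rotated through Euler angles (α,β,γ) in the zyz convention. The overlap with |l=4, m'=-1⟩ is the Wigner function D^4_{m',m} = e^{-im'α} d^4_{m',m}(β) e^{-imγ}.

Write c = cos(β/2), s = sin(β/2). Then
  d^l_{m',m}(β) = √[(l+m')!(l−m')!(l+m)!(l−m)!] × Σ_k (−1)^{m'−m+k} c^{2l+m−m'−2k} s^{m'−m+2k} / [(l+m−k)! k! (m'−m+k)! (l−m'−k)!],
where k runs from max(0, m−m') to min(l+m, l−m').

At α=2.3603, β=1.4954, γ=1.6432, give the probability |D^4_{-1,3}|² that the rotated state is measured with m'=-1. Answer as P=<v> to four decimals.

First d^4_{-1,3}(β=1.4954), then the phase factors e^{-i(-1)α} and e^{-i(3)γ}:
Half-angle: c=0.733255, s=0.679954. N=√(6·120·5040·1)=1904.940944
k∈{4,5} keeps every argument non-negative
  k=4: (−1)^0·1904.9409/(144)·0.7333^4·0.6800^4 = +0.817442
  k=5: (−1)^1·1904.9409/(240)·0.7333^2·0.6800^6 = -0.421752
d^4_{-1,3}(1.4954) = +0.817442 -0.421752 = +0.395689
|D^4_{-1,3}|² = |d^4_{-1,3}(β)|² = (+0.395689)² = 0.156570 (the z-rotation phases have unit modulus)

P=0.1566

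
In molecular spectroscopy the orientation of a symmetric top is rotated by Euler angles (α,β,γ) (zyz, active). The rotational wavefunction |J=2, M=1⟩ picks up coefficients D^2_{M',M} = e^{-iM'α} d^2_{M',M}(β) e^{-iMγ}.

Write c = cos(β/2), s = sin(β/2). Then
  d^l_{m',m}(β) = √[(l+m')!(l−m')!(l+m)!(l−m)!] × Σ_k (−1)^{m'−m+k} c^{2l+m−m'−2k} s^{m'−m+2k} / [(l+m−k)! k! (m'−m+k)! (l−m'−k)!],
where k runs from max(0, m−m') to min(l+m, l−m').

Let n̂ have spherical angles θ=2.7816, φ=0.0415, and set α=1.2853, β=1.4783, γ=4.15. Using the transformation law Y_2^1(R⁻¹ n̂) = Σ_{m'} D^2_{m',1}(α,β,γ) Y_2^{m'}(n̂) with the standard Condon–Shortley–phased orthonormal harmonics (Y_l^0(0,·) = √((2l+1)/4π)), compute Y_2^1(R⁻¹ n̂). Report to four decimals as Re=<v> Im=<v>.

Need the full column D^2_{m',1} for m'=−2..2 at α=1.2853, β=1.4783, γ=4.15.
cos(β/2)=0.739041, sin(β/2)=0.673660
d^2_{-2,1}: single k=3 term ⇒ +0.451878;  D = -0.003888-0.451861i
d^2_{-1,1}: k∈[2..3] ⇒ +0.743602 -0.205951 = +0.537651;  D = -0.517172-0.146977i
d^2_{0,1}: k∈[1..2] ⇒ +0.666074 -0.553435 = +0.112639;  D = -0.060060+0.095291i
d^2_{1,1}: k∈[0..1] ⇒ +0.298315 -0.743602 = -0.445287;  D = -0.294588-0.333913i
d^2_{2,1}: single k=0 term ⇒ -0.543847;  D = -0.492644+0.230373i
Y_2^{m'}(θ=2.7816,φ=0.0415) and Σ D·Y over m':
  (-0.0039-0.4519i)·(+0.0478-0.0040i)  (-0.5172-0.1470i)·(-0.2545+0.0106i)  (-0.0601+0.0953i)·(+0.5134+0.0000i)  (-0.2946-0.3339i)·(+0.2545+0.0106i)  (-0.4926+0.2304i)·(+0.0478+0.0040i)
Y_2^1(R⁻¹ n̂) = +0.004462-0.019752i

Re=0.0045 Im=-0.0198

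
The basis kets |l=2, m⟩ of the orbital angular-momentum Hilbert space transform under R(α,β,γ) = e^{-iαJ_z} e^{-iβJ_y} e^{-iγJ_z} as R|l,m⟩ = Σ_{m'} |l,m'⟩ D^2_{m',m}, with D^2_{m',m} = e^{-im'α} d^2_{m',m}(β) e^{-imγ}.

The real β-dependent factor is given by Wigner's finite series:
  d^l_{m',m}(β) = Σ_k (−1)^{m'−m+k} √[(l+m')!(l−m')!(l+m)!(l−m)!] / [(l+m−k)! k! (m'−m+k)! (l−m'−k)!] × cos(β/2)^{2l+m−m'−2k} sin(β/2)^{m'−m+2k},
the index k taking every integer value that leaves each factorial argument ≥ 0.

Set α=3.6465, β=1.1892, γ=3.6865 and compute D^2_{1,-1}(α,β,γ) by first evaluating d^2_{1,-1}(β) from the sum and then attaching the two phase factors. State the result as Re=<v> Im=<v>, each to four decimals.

Split into d^2_{1,-1}(β=1.1892) × two z-phases.
With c≡cos(β/2)=0.828373 and s≡sin(β/2)=0.560177, N=[6·1·1·6]^{1/2}=6.000000
The bounds max(0,m−m')=0 and min(l+m,l−m')=1 give 2 terms
  k=0: (−1)^2·6.0000/(2)·0.8284^2·0.5602^2 = +0.645987
  k=1: (−1)^3·6.0000/(6)·0.8284^0·0.5602^4 = -0.098470
d^2_{1,-1}(1.1892) = +0.645987 -0.098470 = +0.547518
Attach z-rotation phases: D = e^{-i(1)(3.6465)}·(+0.547518)·e^{-i(-1)(3.6865)} = +0.547080+0.021895i

Re=0.5471 Im=0.0219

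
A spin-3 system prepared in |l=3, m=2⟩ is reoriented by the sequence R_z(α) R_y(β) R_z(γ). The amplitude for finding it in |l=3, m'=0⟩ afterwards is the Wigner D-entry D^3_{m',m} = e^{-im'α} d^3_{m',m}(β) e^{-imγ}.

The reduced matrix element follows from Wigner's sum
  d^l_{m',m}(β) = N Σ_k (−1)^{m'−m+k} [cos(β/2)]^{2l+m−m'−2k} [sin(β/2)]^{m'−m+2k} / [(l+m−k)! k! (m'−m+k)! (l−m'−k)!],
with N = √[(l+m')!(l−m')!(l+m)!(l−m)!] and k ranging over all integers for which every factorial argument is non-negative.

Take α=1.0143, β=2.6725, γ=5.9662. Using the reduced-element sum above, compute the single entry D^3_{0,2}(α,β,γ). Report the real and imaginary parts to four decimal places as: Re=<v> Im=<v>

First d^3_{0,2}(β=2.6725), then the phase factors e^{-i(0)α} and e^{-i(2)γ}:
c=cos(2.6725/2)=0.232402, s=sin(2.6725/2)=0.972620; N=√[6·6·120·1]=65.726707
The bounds max(0,m−m')=2 and min(l+m,l−m')=3 give 2 terms
  k=2: (−1)^0·65.7267/(12)·0.2324^4·0.9726^2 = +0.015115
  k=3: (−1)^1·65.7267/(12)·0.2324^2·0.9726^4 = -0.264735
d^3_{0,2}(2.6725) = +0.015115 -0.264735 = -0.249621
Attach z-rotation phases: D = e^{-i(0)(1.0143)}·(-0.249621)·e^{-i(2)(5.9662)} = -0.201115-0.147862i

Re=-0.2011 Im=-0.1479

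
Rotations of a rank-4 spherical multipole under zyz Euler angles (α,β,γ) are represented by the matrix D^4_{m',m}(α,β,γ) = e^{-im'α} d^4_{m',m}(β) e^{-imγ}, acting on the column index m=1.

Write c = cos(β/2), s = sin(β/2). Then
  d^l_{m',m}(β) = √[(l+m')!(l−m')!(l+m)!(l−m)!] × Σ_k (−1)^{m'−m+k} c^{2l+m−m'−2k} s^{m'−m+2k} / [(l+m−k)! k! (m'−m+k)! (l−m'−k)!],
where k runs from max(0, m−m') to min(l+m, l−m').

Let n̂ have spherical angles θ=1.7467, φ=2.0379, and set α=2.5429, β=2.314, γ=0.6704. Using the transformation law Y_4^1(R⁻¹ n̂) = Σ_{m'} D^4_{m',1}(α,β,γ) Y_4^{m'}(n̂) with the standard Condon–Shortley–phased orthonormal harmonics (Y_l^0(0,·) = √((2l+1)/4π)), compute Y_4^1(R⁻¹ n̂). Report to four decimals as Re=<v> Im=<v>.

Need the full column D^4_{m',1} for m'=−4..4 at α=2.5429, β=2.314, γ=0.6704.
cos(β/2)=0.402088, sin(β/2)=0.915601
d^4_{-4,1}: single k=5 term ⇒ +0.313032;  D = -0.312119-0.023899i
d^4_{-3,1}: k∈[4..5] ⇒ +0.243013 -0.756050 = -0.513037;  D = -0.400495-0.320641i
d^4_{-2,1}: k∈[3..5] ⇒ +0.114088 -0.887363 +0.920240 = +0.146965;  D = -0.043008-0.140532i
d^4_{-1,1}: k∈[2..5] ⇒ +0.035427 -0.551101 +1.428799 -0.493912 = +0.419213;  D = -0.124568+0.400278i
d^4_{0,1}: k∈[1..4] ⇒ +0.006958 -0.216467 +1.122435 -0.970018 = -0.057092;  D = -0.044736+0.035471i
d^4_{1,1}: k∈[0..3] ⇒ +0.000683 -0.053141 +0.551101 -0.952533 = -0.453890;  D = +0.452723-0.032519i
d^4_{2,1}: k∈[0..2] ⇒ -0.006601 +0.171132 -0.591575 = -0.427044;  D = -0.369106-0.214773i
d^4_{3,1}: k∈[0..1] ⇒ +0.028120 -0.243013 = -0.214893;  D = +0.092525+0.193954i
d^4_{4,1}: single k=0 term ⇒ -0.060370;  D = +0.009235-0.059659i
Y_4^{m'}(θ=1.7467,φ=2.0379) and Σ D·Y over m':
  (-0.3121-0.0239i)·(-0.1219-0.3976i)  (-0.4005-0.3206i)·(-0.2061-0.0353i)  (-0.0430-0.1405i)·(+0.1514-0.2049i)  (-0.1246+0.4003i)·(-0.1022-0.2027i)  (-0.0447+0.0355i)·(+0.2236+0.0000i)  (+0.4527-0.0325i)·(+0.1022-0.2027i)  (-0.3691-0.2148i)·(+0.1514+0.2049i)  (+0.0925+0.1940i)·(+0.2061-0.0353i)  (+0.0092-0.0597i)·(-0.1219+0.3976i)
Y_4^1(R⁻¹ n̂) = +0.224652+0.031382i

Re=0.2247 Im=0.0314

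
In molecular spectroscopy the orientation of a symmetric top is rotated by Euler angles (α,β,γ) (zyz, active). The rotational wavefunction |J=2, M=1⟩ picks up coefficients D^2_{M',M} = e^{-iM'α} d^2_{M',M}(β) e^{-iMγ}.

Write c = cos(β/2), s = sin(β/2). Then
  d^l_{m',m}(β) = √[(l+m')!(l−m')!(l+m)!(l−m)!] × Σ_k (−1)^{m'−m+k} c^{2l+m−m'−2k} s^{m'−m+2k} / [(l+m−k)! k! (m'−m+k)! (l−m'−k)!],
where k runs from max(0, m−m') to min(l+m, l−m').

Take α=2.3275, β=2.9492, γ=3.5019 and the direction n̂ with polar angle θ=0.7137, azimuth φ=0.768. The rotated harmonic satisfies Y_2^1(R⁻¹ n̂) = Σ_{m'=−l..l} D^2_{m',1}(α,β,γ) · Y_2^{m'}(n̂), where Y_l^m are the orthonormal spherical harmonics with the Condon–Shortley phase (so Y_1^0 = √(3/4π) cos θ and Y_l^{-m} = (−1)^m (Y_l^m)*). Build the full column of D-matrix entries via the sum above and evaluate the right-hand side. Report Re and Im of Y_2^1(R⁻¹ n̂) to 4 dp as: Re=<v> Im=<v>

Re=0.2133 Im=0.3198

Need the full column D^2_{m',1} for m'=−2..2 at α=2.3275, β=2.9492, γ=3.5019.
cos(β/2)=0.096048, sin(β/2)=0.995377
d^2_{-2,1}: single k=3 term ⇒ +0.189444;  D = +0.076849+0.173157i
d^2_{-1,1}: k∈[2..3] ⇒ +0.027420 -0.981635 = -0.954214;  D = -0.368419+0.880223i
d^2_{0,1}: k∈[1..2] ⇒ +0.002160 -0.232021 = -0.229860;  D = +0.215101-0.081040i
d^2_{1,1}: k∈[0..1] ⇒ +0.000085 -0.027420 = -0.027335;  D = -0.024569-0.011983i
d^2_{2,1}: single k=0 term ⇒ -0.001764;  D = +0.000526+0.001684i
Y_2^{m'}(θ=0.7137,φ=0.768) and Σ D·Y over m':
  (+0.0768+0.1732i)·(+0.0058-0.1654i)  (-0.3684+0.8802i)·(+0.2750-0.2656i)  (+0.2151-0.0810i)·(+0.2253+0.0000i)  (-0.0246-0.0120i)·(-0.2750-0.2656i)  (+0.0005+0.0017i)·(+0.0058+0.1654i)
Y_2^1(R⁻¹ n̂) = +0.213314+0.319848i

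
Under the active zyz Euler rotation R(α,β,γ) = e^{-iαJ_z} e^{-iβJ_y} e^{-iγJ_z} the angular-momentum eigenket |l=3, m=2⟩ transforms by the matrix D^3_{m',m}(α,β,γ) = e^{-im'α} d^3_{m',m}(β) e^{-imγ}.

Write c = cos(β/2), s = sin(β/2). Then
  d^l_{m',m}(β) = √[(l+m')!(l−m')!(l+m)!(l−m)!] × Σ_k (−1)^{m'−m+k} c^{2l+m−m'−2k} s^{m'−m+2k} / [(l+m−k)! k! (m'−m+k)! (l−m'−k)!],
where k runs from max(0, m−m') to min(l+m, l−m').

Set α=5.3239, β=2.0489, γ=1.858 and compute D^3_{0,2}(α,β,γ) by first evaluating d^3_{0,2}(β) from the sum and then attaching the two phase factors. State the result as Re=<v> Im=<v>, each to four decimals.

Re=0.4169 Im=-0.2698

D^3_{0,2}(5.3239,2.0489,1.858) = e^{-i·0·5.3239}·d^3_{0,2}(2.0489)·e^{-i·2·1.858}. Compute d first:
c=cos(2.0489/2)=0.519569, s=sin(2.0489/2)=0.854429; N=√[6·6·120·1]=65.726707
k∈{2,3} keeps every argument non-negative
  k=2: (−1)^0·65.7267/(12)·0.5196^4·0.8544^2 = +0.291397
  k=3: (−1)^1·65.7267/(12)·0.5196^2·0.8544^4 = -0.788043
d^3_{0,2}(2.0489) = +0.291397 -0.788043 = -0.496646
Phases: e^{-i·(0)·5.3239}=+1.000000+0.000000i, e^{-i·(2)·1.858}=-0.839514+0.543337i ⇒ D=+0.416942-0.269846i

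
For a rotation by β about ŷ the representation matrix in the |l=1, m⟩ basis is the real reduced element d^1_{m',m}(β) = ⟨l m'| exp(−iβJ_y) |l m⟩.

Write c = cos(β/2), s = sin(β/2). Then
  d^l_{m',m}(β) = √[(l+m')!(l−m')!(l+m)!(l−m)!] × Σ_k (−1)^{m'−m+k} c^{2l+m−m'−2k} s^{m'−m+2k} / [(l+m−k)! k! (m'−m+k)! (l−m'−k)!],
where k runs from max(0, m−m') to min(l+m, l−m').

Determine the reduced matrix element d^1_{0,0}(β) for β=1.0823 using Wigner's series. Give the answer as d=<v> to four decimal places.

d^1_{0,0}(β=1.0823) via Wigner's sum:
c=cos(1.0823/2)=0.857117, s=sin(1.0823/2)=0.515122; N=√[1·1·1·1]=1.000000
The bounds max(0,m−m')=0 and min(l+m,l−m')=1 give 2 terms
  k=0: (−1)^0·1.0000/(1)·0.8571^2·0.5151^0 = +0.734649
  k=1: (−1)^1·1.0000/(1)·0.8571^0·0.5151^2 = -0.265351
d^1_{0,0}(1.0823) = +0.734649 -0.265351 = +0.469299

d=0.4693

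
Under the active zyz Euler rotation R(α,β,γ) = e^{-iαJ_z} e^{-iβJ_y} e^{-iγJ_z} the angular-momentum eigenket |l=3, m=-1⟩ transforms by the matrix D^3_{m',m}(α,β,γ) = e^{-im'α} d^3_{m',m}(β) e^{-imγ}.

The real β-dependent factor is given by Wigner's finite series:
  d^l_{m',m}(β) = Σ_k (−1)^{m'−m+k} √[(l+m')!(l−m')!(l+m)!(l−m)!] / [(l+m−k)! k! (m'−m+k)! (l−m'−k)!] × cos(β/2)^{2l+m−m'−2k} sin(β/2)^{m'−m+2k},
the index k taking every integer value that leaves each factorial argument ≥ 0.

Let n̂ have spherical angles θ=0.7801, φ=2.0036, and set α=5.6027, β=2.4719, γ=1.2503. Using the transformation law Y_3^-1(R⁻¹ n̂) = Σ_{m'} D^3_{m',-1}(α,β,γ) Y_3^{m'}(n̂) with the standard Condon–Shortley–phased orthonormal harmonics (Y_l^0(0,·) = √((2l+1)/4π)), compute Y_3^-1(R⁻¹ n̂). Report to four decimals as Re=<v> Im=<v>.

Need the full column D^3_{m',-1} for m'=−3..3 at α=5.6027, β=2.4719, γ=1.2503.
cos(β/2)=0.328624, sin(β/2)=0.944461
d^3_{-3,-1}: single k=2 term ⇒ +0.040291;  D = +0.028326-0.028654i
d^3_{-2,-1}: k∈[1..2] ⇒ +0.011447 -0.189095 = -0.177648;  D = -0.176561+0.019620i
d^3_{-1,-1}: k∈[0..2] ⇒ +0.001259 -0.083225 +0.515568 = +0.433602;  D = +0.365093+0.233918i
d^3_{0,-1}: k∈[0..2] ⇒ -0.012539 +0.310715 -0.855480 = -0.557304;  D = -0.175572-0.528926i
d^3_{1,-1}: k∈[0..2] ⇒ +0.062419 -0.687424 +0.709747 = +0.084743;  D = -0.029852+0.079311i
d^3_{2,-1}: k∈[0..1] ⇒ -0.189095 +0.780943 = +0.591848;  D = -0.510554+0.299363i
d^3_{3,-1}: single k=0 term ⇒ +0.332798;  D = -0.329052-0.049786i
Y_3^{m'}(θ=0.7801,φ=2.0036) and Σ D·Y over m':
  (+0.0283-0.0287i)·(+0.1398+0.0391i)  (-0.1766+0.0196i)·(-0.2329+0.2737i)  (+0.3651+0.2339i)·(-0.1455-0.3150i)  (-0.1756-0.5289i)·(-0.1256+0.0000i)  (-0.0299+0.0793i)·(+0.1455-0.3150i)  (-0.5106+0.2994i)·(-0.2329-0.2737i)  (-0.3291-0.0498i)·(-0.1398+0.0391i)
Y_3^-1(R⁻¹ n̂) = +0.352891-0.053354i

Re=0.3529 Im=-0.0534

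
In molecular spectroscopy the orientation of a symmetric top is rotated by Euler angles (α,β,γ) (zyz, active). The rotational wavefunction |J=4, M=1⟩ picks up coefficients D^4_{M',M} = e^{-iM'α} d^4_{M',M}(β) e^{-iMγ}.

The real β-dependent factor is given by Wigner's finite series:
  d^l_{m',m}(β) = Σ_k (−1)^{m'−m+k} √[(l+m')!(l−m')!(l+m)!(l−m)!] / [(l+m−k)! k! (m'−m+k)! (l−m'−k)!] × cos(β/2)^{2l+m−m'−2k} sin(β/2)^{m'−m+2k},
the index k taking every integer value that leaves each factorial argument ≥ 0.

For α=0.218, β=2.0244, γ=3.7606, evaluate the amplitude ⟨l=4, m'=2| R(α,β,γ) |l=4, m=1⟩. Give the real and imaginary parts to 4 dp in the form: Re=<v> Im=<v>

Split into d^4_{2,1}(β=2.0244) × two z-phases.
c=cos(2.0244/2)=0.529996, s=sin(2.0244/2)=0.848000; N=√[720·2·120·6]=1018.233765
Admissible k: 0..2 (factorial args all ≥0)
  k=0: (−1)^1·1018.2338/(240)·0.5300^7·0.8480^1 = -0.042261
  k=1: (−1)^2·1018.2338/(48)·0.5300^5·0.8480^3 = +0.540951
  k=2: (−1)^3·1018.2338/(72)·0.5300^3·0.8480^5 = -0.923236
d^4_{2,1}(2.0244) = -0.042261 +0.540951 -0.923236 = -0.424546
Phases: e^{-i·(2)·0.218}=+0.906448-0.422317i, e^{-i·(1)·3.7606}=-0.814455+0.580227i ⇒ D=+0.209395-0.369314i

Re=0.2094 Im=-0.3693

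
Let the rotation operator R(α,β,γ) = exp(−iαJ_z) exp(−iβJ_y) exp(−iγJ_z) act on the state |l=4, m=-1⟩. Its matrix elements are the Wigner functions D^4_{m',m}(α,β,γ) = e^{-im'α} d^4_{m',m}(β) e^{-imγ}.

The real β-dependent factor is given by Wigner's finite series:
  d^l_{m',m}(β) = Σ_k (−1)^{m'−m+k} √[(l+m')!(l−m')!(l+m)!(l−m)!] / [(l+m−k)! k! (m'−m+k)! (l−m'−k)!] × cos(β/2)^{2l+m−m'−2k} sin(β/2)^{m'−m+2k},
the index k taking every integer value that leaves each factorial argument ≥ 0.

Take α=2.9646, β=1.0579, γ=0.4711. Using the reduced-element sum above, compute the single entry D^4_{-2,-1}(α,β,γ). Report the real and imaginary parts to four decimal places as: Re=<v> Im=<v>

D^4_{-2,-1}(2.9646,1.0579,0.4711) = e^{-i·-2·2.9646}·d^4_{-2,-1}(1.0579)·e^{-i·-1·0.4711}. Compute d first:
c=cos(1.0579/2)=0.863337, s=sin(1.0579/2)=0.504627; N=√[2·720·6·120]=1018.233765
Admissible k: 1..3 (factorial args all ≥0)
  k=1: (−1)^0·1018.2338/(240)·0.8633^7·0.5046^1 = +0.765369
  k=2: (−1)^1·1018.2338/(48)·0.8633^5·0.5046^3 = -1.307437
  k=3: (−1)^2·1018.2338/(72)·0.8633^3·0.5046^5 = +0.297790
d^4_{-2,-1}(1.0579) = +0.765369 -1.307437 +0.297790 = -0.244279
D = (+0.937999-0.346639i)·(-0.244279)·(+0.891070+0.453867i) = -0.242605-0.028543i

Re=-0.2426 Im=-0.0285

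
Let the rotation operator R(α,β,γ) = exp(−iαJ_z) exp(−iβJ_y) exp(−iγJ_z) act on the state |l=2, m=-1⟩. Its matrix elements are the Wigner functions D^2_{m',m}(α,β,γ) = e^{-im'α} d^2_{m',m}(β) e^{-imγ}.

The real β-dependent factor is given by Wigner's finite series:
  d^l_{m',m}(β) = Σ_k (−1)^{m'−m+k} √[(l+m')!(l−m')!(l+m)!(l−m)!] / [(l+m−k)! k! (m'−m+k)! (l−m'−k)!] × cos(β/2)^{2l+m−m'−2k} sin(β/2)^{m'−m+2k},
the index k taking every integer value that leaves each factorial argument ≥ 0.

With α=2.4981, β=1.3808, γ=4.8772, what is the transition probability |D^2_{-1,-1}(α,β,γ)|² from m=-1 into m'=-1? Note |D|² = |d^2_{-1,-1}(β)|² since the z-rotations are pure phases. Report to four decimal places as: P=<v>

P=0.1368

Split into d^2_{-1,-1}(β=1.3808) × two z-phases.
With c≡cos(β/2)=0.770991 and s≡sin(β/2)=0.636846, N=[1·6·1·6]^{1/2}=6.000000
Admissible k: 0..1 (factorial args all ≥0)
  k=0: (−1)^0·6.0000/(6)·0.7710^4·0.6368^0 = +0.353344
  k=1: (−1)^1·6.0000/(2)·0.7710^2·0.6368^2 = -0.723250
d^2_{-1,-1}(1.3808) = +0.353344 -0.723250 = -0.369906
|D^2_{-1,-1}|² = |d^2_{-1,-1}(β)|² = (-0.369906)² = 0.136830 (the z-rotation phases have unit modulus)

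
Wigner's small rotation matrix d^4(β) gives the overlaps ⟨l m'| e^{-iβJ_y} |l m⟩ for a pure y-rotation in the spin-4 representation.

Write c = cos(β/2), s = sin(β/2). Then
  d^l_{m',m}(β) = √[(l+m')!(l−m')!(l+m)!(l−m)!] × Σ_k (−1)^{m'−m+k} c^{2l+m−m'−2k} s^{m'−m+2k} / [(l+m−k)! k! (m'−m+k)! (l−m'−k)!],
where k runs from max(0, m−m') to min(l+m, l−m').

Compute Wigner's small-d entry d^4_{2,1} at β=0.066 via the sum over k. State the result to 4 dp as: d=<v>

d=-0.1387

d^4_{2,1}(β=0.066) via Wigner's sum:
c=cos(0.066/2)=0.999456, s=sin(0.066/2)=0.032994; N=√[720·2·120·6]=1018.233765
The bounds max(0,m−m')=0 and min(l+m,l−m')=2 give 3 terms
  k=0: (−1)^1·1018.2338/(240)·0.9995^7·0.0330^1 = -0.139449
  k=1: (−1)^2·1018.2338/(48)·0.9995^5·0.0330^3 = +0.000760
  k=2: (−1)^3·1018.2338/(72)·0.9995^3·0.0330^5 = -0.000001
d^4_{2,1}(0.066) = -0.139449 +0.000760 -0.000001 = -0.138690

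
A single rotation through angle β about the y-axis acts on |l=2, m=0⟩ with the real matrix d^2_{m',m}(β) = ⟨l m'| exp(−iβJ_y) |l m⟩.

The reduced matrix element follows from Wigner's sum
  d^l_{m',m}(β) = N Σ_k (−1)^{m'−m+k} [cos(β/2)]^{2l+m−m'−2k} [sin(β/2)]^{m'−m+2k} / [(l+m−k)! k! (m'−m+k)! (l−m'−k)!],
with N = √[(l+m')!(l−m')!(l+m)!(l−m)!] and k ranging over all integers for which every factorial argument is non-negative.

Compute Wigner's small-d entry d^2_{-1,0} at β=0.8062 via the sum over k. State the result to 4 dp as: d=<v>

d=0.6118

d^2_{-1,0}(β=0.8062) via Wigner's sum:
c=cos(0.8062/2)=0.919849, s=sin(0.8062/2)=0.392272; N=√[1·6·2·2]=4.898979
Admissible k: 1..2 (factorial args all ≥0)
  k=1: (−1)^0·4.8990/(2)·0.9198^3·0.3923^1 = +0.747847
  k=2: (−1)^1·4.8990/(2)·0.9198^1·0.3923^3 = -0.136005
d^2_{-1,0}(0.8062) = +0.747847 -0.136005 = +0.611843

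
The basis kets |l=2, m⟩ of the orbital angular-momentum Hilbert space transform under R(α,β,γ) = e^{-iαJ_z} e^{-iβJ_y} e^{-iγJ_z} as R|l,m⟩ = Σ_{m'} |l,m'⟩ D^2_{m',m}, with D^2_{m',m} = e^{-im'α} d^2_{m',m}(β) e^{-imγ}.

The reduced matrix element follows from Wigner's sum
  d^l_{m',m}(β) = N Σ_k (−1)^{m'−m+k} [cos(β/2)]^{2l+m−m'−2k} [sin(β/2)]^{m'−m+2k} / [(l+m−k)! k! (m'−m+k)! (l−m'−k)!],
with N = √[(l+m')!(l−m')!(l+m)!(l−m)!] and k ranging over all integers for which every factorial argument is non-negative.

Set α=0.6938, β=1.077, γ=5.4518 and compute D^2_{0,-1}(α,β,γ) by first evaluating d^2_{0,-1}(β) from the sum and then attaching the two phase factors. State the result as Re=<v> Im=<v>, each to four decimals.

Split into d^2_{0,-1}(β=1.077) × two z-phases.
Half-angle: c=0.858479, s=0.512849. N=√(2·2·1·6)=4.898979
Admissible k: 0..1 (factorial args all ≥0)
  k=0: (−1)^1·4.8990/(2)·0.8585^3·0.5128^1 = -0.794793
  k=1: (−1)^2·4.8990/(2)·0.8585^1·0.5128^3 = +0.283644
d^2_{0,-1}(1.077) = -0.794793 +0.283644 = -0.511149
Phases: e^{-i·(0)·0.6938}=+1.000000+0.000000i, e^{-i·(-1)·5.4518}=+0.673853-0.738866i ⇒ D=-0.344439+0.377670i

Re=-0.3444 Im=0.3777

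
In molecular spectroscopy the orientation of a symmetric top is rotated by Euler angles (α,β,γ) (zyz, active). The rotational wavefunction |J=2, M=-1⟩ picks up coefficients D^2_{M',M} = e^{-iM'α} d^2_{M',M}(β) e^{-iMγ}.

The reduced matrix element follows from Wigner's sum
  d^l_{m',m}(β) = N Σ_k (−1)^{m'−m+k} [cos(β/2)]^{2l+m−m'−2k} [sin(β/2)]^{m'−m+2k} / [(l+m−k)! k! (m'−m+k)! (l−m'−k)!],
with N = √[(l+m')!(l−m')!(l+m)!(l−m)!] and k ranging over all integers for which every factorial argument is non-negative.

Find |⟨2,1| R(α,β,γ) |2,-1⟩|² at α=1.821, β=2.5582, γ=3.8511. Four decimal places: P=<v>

D^2_{1,-1}(1.821,2.5582,3.8511) = e^{-i·1·1.821}·d^2_{1,-1}(2.5582)·e^{-i·-1·3.8511}. Compute d first:
With c≡cos(β/2)=0.287577 and s≡sin(β/2)=0.957757, N=[6·1·1·6]^{1/2}=6.000000
k: max(0,(-1)−(1))=0 … min(2+(-1),2−(1))=1
  k=0: (−1)^2·6.0000/(2)·0.2876^2·0.9578^2 = +0.227584
  k=1: (−1)^3·6.0000/(6)·0.2876^0·0.9578^4 = -0.841438
d^2_{1,-1}(2.5582) = +0.227584 -0.841438 = -0.613854
|D^2_{1,-1}|² = |d^2_{1,-1}(β)|² = (-0.613854)² = 0.376817 (the z-rotation phases have unit modulus)

P=0.3768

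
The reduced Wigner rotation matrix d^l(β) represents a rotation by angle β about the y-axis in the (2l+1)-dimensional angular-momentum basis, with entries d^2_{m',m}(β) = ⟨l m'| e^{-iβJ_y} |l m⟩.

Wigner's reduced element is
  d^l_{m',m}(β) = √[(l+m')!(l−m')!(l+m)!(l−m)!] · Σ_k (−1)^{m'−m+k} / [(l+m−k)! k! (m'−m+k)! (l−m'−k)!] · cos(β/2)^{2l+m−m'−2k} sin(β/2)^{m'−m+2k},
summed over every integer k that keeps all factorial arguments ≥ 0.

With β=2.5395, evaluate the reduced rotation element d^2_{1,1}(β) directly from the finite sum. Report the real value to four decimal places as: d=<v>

d=-0.2328

d^2_{1,1}(β=2.5395) via Wigner's sum:
c=cos(2.5395/2)=0.296520, s=sin(2.5395/2)=0.955027; N=√[6·1·6·1]=6.000000
k∈{0,1} keeps every argument non-negative
  k=0: (−1)^0·6.0000/(6)·0.2965^4·0.9550^0 = +0.007731
  k=1: (−1)^1·6.0000/(2)·0.2965^2·0.9550^2 = -0.240580
d^2_{1,1}(2.5395) = +0.007731 -0.240580 = -0.232849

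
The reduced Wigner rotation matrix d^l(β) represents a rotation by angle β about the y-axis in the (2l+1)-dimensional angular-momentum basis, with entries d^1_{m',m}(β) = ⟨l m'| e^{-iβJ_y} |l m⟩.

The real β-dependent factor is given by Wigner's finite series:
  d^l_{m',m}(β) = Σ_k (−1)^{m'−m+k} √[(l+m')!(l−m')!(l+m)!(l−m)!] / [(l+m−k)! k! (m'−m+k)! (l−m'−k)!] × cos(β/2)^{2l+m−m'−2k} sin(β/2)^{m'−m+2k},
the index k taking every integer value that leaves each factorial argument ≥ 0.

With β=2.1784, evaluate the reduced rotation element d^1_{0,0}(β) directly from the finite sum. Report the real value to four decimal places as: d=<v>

d^1_{0,0}(β=2.1784) via Wigner's sum:
Half-angle: c=0.463195, s=0.886257. N=√(1·1·1·1)=1.000000
k∈{0,1} keeps every argument non-negative
  k=0: (−1)^0·1.0000/(1)·0.4632^2·0.8863^0 = +0.214549
  k=1: (−1)^1·1.0000/(1)·0.4632^0·0.8863^2 = -0.785451
d^1_{0,0}(2.1784) = +0.214549 -0.785451 = -0.570902

d=-0.5709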